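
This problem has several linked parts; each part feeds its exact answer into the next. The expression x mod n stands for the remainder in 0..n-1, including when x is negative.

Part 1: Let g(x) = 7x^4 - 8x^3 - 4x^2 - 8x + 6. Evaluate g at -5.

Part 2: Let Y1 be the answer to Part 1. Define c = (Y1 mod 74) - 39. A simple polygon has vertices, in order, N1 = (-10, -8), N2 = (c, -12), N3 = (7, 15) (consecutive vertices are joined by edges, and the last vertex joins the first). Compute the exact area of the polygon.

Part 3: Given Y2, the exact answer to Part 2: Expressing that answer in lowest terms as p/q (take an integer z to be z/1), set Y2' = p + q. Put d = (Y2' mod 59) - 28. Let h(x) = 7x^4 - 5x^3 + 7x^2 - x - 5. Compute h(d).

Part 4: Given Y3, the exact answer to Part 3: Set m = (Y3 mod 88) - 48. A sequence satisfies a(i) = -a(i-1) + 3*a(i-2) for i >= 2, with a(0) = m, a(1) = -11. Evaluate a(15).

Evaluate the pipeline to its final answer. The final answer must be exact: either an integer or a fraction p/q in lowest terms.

-4653089

Part 1: 7*(-5)^4 - 8*(-5)^3 - 4*(-5)^2 - 8*(-5)^1 + 6 = (4375) + (1000) + (-100) + (40) + (6) = 5321; answer 5321
Part 2: Y1 = 5321; c = 28; cross terms: (-10*-12 - 28*-8)=344, (28*15 - 7*-12)=504, (7*-8 - -10*15)=94; twice the area = |942| = 942; area = 471; answer 471
Part 3: Y2 = 471; threaded value p + q = 472; d = -28; 7*(-28)^4 - 5*(-28)^3 + 7*(-28)^2 - 1*(-28)^1 - 5 = (4302592) + (109760) + (5488) + (28) + (-5) = 4417863; answer 4417863
Part 4: Y3 = 4417863; m = 39; a(2) = -1*(-11) + 3*(39) = 128; iterating: a(2)=128, a(3)=-161, a(4)=545, a(5)=-1028, a(6)=2663, a(7)=-5747, a(8)=13736, a(9)=-30977, a(10)=72185, a(11)=-165116, a(12)=381671, a(13)=-877019, a(14)=2022032, a(15)=-4653089; answer -4653089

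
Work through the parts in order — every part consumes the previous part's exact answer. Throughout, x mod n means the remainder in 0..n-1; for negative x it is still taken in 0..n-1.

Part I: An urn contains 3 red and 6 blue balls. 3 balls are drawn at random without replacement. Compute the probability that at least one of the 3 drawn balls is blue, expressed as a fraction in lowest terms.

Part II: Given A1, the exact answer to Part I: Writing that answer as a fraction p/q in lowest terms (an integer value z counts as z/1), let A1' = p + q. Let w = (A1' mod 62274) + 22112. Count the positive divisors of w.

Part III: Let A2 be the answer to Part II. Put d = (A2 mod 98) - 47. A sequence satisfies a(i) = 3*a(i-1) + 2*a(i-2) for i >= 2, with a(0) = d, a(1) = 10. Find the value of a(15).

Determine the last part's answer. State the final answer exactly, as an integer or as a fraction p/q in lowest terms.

-696950440

Part I: total draws C(9,3) = 84; complement C(3,3) = 1; favorable 84 - 1 = 83; P = 83/84; answer 83/84
Part II: A1 = 83/84; threaded value p + q = 167; w = 22279; 22279 is prime, so its only divisors are 1 and 22279; count = 2; answer 2
Part III: A2 = 2; d = -45; a(2) = 3*(10) + 2*(-45) = -60; iterating: a(2)=-60, a(3)=-160, a(4)=-600, a(5)=-2120, a(6)=-7560, a(7)=-26920, a(8)=-95880, a(9)=-341480, a(10)=-1216200, a(11)=-4331560, a(12)=-15427080, a(13)=-54944360, a(14)=-195687240, a(15)=-696950440; answer -696950440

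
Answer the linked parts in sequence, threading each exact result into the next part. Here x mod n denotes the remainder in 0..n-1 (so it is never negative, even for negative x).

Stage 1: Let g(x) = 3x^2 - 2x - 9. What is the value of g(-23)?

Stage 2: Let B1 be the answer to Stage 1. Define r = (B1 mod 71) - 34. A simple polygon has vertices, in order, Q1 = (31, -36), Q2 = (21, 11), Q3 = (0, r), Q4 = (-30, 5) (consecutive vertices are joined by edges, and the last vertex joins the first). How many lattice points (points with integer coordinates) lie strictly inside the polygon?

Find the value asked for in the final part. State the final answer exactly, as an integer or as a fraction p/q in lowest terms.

Stage 1: 3*(-23)^2 - 2*(-23)^1 - 9 = (1587) + (46) + (-9) = 1624; answer 1624
Stage 2: B1 = 1624; r = 28; cross terms: (31*11 - 21*-36)=1097, (21*28 - 0*11)=588, (0*5 - -30*28)=840, (-30*-36 - 31*5)=925; twice the area = |3450| = 3450; area = 1725; boundary points = 1 + 1 + 1 + 1 = 4; strictly interior points = area - boundary/2 + 1 = 1724; answer 1724

1724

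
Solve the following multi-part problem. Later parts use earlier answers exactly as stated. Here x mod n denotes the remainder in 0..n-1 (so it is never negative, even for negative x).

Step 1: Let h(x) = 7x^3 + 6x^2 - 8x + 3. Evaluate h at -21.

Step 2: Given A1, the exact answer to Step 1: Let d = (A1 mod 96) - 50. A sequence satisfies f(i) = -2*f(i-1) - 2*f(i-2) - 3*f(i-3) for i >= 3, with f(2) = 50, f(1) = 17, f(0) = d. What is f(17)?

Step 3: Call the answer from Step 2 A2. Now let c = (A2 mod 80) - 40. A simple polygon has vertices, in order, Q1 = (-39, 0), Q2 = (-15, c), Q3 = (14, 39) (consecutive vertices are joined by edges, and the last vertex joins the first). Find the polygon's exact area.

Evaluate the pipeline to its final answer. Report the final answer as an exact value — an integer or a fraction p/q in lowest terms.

Step 1: 7*(-21)^3 + 6*(-21)^2 - 8*(-21)^1 + 3 = (-64827) + (2646) + (168) + (3) = -62010; answer -62010
Step 2: A1 = -62010; d = -44; f(3) = -2*(50) - 2*(17) - 3*(-44) = -2; iterating: f(3)=-2, f(4)=-147, f(5)=148, f(6)=4, f(7)=137, f(8)=-726, f(9)=1166, f(10)=-1291, f(11)=2428, f(12)=-5772, f(13)=10561, f(14)=-16862, f(15)=29918, f(16)=-57795, f(17)=106340; answer 106340
Step 3: A2 = 106340; c = -20; cross terms: (-39*-20 - -15*0)=780, (-15*39 - 14*-20)=-305, (14*0 - -39*39)=1521; twice the area = |1996| = 1996; area = 998; answer 998

998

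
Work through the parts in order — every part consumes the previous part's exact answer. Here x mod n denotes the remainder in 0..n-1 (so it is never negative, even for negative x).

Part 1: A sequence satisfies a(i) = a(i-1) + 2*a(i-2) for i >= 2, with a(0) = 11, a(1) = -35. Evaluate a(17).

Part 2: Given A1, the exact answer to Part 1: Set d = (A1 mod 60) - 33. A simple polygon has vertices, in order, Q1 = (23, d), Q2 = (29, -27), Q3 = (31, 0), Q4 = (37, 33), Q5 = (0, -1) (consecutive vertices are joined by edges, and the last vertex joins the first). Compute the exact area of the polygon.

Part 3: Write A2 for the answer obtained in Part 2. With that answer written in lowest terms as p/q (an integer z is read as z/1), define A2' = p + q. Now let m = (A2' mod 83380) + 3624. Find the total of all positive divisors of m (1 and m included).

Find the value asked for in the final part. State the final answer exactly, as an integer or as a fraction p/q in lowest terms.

6048

Part 1: a(2) = 1*(-35) + 2*(11) = -13; iterating: a(2)=-13, a(3)=-83, a(4)=-109, a(5)=-275, a(6)=-493, a(7)=-1043, a(8)=-2029, a(9)=-4115, a(10)=-8173, a(11)=-16403, a(12)=-32749, a(13)=-65555, a(14)=-131053, a(15)=-262163, a(16)=-524269, a(17)=-1048595; answer -1048595
Part 2: A1 = -1048595; d = -8; cross terms: (23*-27 - 29*-8)=-389, (29*0 - 31*-27)=837, (31*33 - 37*0)=1023, (37*-1 - 0*33)=-37, (0*-8 - 23*-1)=23; twice the area = |1457| = 1457; area = 1457/2; answer 1457/2
Part 3: A2 = 1457/2; threaded value p + q = 1459; m = 5083; 5083 = 13 * 17 * 23; sigma = (1 + 13) * (1 + 17) * (1 + 23) = 14 * 18 * 24 = 6048; answer 6048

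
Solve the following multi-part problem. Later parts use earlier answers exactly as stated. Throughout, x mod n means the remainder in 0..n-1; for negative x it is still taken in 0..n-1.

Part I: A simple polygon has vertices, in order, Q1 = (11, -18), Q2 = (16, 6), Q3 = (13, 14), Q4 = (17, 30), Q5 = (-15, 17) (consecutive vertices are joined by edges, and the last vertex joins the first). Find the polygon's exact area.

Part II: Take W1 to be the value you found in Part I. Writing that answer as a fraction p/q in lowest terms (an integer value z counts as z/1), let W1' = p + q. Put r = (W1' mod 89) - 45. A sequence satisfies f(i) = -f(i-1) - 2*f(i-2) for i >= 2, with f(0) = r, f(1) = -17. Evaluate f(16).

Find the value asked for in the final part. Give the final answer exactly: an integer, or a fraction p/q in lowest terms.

Part I: cross terms: (11*6 - 16*-18)=354, (16*14 - 13*6)=146, (13*30 - 17*14)=152, (17*17 - -15*30)=739, (-15*-18 - 11*17)=83; twice the area = |1474| = 1474; area = 737; answer 737
Part II: W1 = 737; threaded value p + q = 738; r = -19; f(2) = -1*(-17) - 2*(-19) = 55; iterating: f(2)=55, f(3)=-21, f(4)=-89, f(5)=131, f(6)=47, f(7)=-309, f(8)=215, f(9)=403, f(10)=-833, f(11)=27, f(12)=1639, f(13)=-1693, f(14)=-1585, f(15)=4971, f(16)=-1801; answer -1801

-1801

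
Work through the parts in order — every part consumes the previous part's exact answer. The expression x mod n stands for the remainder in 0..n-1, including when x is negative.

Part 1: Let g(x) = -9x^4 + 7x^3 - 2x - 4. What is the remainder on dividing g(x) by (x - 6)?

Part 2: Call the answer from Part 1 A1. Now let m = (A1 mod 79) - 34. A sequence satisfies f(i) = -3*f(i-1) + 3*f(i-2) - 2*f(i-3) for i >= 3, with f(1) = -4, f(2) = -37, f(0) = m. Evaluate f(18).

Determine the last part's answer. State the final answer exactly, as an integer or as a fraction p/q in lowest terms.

-88632239825

Part 1: remainder = value at the root: -9*(6)^4 + 7*(6)^3 - 2*(6)^1 - 4 = (-11664) + (1512) + (-12) + (-4) = -10168; answer -10168
Part 2: A1 = -10168; m = -11; f(3) = -3*(-37) + 3*(-4) - 2*(-11) = 121; iterating: f(3)=121, f(4)=-466, f(5)=1835, f(6)=-7145, f(7)=27872, f(8)=-108721, f(9)=424069, f(10)=-1654114, f(11)=6451991, f(12)=-25166453, f(13)=98163560, f(14)=-382894021, f(15)=1493505649, f(16)=-5825526130, f(17)=22722883379, f(18)=-88632239825; answer -88632239825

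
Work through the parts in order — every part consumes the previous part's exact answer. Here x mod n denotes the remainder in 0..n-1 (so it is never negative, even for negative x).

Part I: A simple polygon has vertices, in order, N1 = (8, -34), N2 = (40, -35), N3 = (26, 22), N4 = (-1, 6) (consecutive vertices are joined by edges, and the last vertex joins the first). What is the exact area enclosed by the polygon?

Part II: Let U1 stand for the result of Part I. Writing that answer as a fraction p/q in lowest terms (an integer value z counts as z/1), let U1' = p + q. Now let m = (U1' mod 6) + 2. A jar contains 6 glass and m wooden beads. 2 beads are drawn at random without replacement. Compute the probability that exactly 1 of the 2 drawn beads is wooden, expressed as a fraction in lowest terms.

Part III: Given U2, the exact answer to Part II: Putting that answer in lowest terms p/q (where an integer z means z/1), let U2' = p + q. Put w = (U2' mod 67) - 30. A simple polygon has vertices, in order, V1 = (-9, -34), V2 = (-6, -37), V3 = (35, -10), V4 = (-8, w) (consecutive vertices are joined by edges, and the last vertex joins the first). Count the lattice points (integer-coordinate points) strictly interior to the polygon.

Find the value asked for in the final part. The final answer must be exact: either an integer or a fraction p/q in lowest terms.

Part I: cross terms: (8*-35 - 40*-34)=1080, (40*22 - 26*-35)=1790, (26*6 - -1*22)=178, (-1*-34 - 8*6)=-14; twice the area = |3034| = 3034; area = 1517; answer 1517
Part II: U1 = 1517; threaded value p + q = 1518; m = 2; total draws C(8,2) = 28; favorable C(2,1)*C(6,1) = 12; P = 3/7; answer 3/7
Part III: U2 = 3/7; threaded value p + q = 10; w = -20; cross terms: (-9*-37 - -6*-34)=129, (-6*-10 - 35*-37)=1355, (35*-20 - -8*-10)=-780, (-8*-34 - -9*-20)=92; twice the area = |796| = 796; area = 398; boundary points = 3 + 1 + 1 + 1 = 6; strictly interior points = area - boundary/2 + 1 = 396; answer 396

396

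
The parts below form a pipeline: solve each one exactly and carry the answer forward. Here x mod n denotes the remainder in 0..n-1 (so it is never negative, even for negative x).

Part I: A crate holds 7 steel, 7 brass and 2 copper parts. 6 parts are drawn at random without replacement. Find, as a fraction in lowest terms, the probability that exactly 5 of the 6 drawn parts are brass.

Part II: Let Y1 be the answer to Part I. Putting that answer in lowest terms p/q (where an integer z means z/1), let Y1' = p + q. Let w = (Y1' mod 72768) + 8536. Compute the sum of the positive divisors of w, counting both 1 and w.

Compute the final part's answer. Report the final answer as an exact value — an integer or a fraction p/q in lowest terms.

10296

Part I: total draws C(16,6) = 8008; favorable C(7,5)*C(9,1) = 189; P = 27/1144; answer 27/1144
Part II: Y1 = 27/1144; threaded value p + q = 1171; w = 9707; 9707 = 17 * 571; sigma = (1 + 17) * (1 + 571) = 18 * 572 = 10296; answer 10296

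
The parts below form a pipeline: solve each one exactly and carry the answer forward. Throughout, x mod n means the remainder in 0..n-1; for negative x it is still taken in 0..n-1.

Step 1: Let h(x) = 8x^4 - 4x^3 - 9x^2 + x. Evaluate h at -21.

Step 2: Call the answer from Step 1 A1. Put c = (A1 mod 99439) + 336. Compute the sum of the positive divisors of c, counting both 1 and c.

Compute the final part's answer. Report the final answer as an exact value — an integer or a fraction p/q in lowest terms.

Step 1: 8*(-21)^4 - 4*(-21)^3 - 9*(-21)^2 + 1*(-21)^1 = (1555848) + (37044) + (-3969) + (-21) = 1588902; answer 1588902
Step 2: A1 = 1588902; c = 97653; 97653 = 3 * 43 * 757; sigma = (1 + 3) * (1 + 43) * (1 + 757) = 4 * 44 * 758 = 133408; answer 133408

133408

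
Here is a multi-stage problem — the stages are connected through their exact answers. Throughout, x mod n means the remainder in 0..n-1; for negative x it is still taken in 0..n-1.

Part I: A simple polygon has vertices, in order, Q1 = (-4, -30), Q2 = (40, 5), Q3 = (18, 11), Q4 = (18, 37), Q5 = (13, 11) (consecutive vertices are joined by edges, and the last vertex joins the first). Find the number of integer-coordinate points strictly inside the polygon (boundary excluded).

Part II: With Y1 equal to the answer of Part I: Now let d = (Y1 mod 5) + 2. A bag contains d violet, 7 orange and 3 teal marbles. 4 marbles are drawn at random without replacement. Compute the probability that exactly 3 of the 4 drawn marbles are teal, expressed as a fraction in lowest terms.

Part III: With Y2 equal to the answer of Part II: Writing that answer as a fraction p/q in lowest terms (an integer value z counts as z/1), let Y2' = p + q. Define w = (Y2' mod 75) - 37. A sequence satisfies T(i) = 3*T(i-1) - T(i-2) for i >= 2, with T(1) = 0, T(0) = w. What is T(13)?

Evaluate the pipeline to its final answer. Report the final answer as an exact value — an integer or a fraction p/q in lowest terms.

-880992

Part I: cross terms: (-4*5 - 40*-30)=1180, (40*11 - 18*5)=350, (18*37 - 18*11)=468, (18*11 - 13*37)=-283, (13*-30 - -4*11)=-346; twice the area = |1369| = 1369; area = 1369/2; boundary points = 1 + 2 + 26 + 1 + 1 = 31; strictly interior points = area - boundary/2 + 1 = 670; answer 670
Part II: Y1 = 670; d = 2; total draws C(12,4) = 495; favorable C(3,3)*C(9,1) = 9; P = 1/55; answer 1/55
Part III: Y2 = 1/55; threaded value p + q = 56; w = 19; T(2) = 3*(0) - 1*(19) = -19; iterating: T(2)=-19, T(3)=-57, T(4)=-152, T(5)=-399, T(6)=-1045, T(7)=-2736, T(8)=-7163, T(9)=-18753, T(10)=-49096, T(11)=-128535, T(12)=-336509, T(13)=-880992; answer -880992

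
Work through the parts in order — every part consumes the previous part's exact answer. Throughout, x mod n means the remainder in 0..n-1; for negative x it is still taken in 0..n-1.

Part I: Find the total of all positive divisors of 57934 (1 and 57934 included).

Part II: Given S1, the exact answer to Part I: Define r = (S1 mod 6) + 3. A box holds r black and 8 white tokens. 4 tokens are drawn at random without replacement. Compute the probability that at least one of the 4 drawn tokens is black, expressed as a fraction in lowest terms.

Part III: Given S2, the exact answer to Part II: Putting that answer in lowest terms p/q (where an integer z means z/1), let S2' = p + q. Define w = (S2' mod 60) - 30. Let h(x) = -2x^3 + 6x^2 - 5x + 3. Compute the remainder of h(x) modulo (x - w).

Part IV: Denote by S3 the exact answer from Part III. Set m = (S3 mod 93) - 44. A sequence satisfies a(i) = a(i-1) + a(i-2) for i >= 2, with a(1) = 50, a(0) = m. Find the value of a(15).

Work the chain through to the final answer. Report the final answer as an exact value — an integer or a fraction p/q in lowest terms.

Part I: 57934 = 2 * 83 * 349; sigma = (1 + 2) * (1 + 83) * (1 + 349) = 3 * 84 * 350 = 88200; answer 88200
Part II: S1 = 88200; r = 3; total draws C(11,4) = 330; complement C(8,4) = 70; favorable 330 - 70 = 260; P = 26/33; answer 26/33
Part III: S2 = 26/33; threaded value p + q = 59; w = 29; remainder = value at the root: -2*(29)^3 + 6*(29)^2 - 5*(29)^1 + 3 = (-48778) + (5046) + (-145) + (3) = -43874; answer -43874
Part IV: S3 = -43874; m = -22; a(2) = 1*(50) + 1*(-22) = 28; iterating: a(2)=28, a(3)=78, a(4)=106, a(5)=184, a(6)=290, a(7)=474, a(8)=764, a(9)=1238, a(10)=2002, a(11)=3240, a(12)=5242, a(13)=8482, a(14)=13724, a(15)=22206; answer 22206

22206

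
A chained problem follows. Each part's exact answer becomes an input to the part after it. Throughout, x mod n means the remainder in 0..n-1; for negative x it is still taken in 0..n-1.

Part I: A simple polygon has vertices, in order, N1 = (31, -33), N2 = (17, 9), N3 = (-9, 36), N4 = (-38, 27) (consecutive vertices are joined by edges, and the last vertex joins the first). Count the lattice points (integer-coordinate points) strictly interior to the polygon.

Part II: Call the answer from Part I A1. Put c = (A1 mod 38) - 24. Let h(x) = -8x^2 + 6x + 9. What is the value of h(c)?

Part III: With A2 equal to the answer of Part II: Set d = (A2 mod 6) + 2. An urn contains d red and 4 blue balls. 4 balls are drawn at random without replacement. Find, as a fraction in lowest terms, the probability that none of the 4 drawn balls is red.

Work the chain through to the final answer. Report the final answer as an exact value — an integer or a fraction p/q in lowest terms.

Part I: cross terms: (31*9 - 17*-33)=840, (17*36 - -9*9)=693, (-9*27 - -38*36)=1125, (-38*-33 - 31*27)=417; twice the area = |3075| = 3075; area = 3075/2; boundary points = 14 + 1 + 1 + 3 = 19; strictly interior points = area - boundary/2 + 1 = 1529; answer 1529
Part II: A1 = 1529; c = -15; -8*(-15)^2 + 6*(-15)^1 + 9 = (-1800) + (-90) + (9) = -1881; answer -1881
Part III: A2 = -1881; d = 5; total draws C(9,4) = 126; favorable C(4,4) = 1; P = 1/126; answer 1/126

1/126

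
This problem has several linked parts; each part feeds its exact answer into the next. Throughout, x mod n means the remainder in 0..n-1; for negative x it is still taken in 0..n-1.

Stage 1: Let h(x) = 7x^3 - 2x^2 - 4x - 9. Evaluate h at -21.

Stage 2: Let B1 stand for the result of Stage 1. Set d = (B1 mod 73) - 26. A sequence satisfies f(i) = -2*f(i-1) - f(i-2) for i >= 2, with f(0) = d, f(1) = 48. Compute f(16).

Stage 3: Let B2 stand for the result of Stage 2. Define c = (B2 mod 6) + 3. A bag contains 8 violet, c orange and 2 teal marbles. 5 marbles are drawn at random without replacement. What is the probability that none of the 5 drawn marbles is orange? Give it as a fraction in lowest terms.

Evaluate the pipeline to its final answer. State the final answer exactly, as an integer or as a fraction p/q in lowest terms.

28/143

Stage 1: 7*(-21)^3 - 2*(-21)^2 - 4*(-21)^1 - 9 = (-64827) + (-882) + (84) + (-9) = -65634; answer -65634
Stage 2: B1 = -65634; d = 40; f(2) = -2*(48) - 1*(40) = -136; iterating: f(2)=-136, f(3)=224, f(4)=-312, f(5)=400, f(6)=-488, f(7)=576, f(8)=-664, f(9)=752, f(10)=-840, f(11)=928, f(12)=-1016, f(13)=1104, f(14)=-1192, f(15)=1280, f(16)=-1368; answer -1368
Stage 3: B2 = -1368; c = 3; total draws C(13,5) = 1287; favorable C(10,5) = 252; P = 28/143; answer 28/143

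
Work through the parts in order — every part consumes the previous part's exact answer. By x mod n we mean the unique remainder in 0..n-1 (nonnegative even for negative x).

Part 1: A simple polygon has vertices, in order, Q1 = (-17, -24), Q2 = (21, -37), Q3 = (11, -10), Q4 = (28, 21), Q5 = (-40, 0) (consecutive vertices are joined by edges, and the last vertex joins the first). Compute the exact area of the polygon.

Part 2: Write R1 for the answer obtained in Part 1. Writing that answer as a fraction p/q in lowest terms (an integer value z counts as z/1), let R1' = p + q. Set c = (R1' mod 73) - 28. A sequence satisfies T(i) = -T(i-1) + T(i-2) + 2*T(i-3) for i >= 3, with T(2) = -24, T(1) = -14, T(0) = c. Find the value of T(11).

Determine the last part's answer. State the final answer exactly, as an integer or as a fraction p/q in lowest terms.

Part 1: cross terms: (-17*-37 - 21*-24)=1133, (21*-10 - 11*-37)=197, (11*21 - 28*-10)=511, (28*0 - -40*21)=840, (-40*-24 - -17*0)=960; twice the area = |3641| = 3641; area = 3641/2; answer 3641/2
Part 2: R1 = 3641/2; threaded value p + q = 3643; c = 38; T(3) = -1*(-24) + 1*(-14) + 2*(38) = 86; iterating: T(3)=86, T(4)=-138, T(5)=176, T(6)=-142, T(7)=42, T(8)=168, T(9)=-410, T(10)=662, T(11)=-736; answer -736

-736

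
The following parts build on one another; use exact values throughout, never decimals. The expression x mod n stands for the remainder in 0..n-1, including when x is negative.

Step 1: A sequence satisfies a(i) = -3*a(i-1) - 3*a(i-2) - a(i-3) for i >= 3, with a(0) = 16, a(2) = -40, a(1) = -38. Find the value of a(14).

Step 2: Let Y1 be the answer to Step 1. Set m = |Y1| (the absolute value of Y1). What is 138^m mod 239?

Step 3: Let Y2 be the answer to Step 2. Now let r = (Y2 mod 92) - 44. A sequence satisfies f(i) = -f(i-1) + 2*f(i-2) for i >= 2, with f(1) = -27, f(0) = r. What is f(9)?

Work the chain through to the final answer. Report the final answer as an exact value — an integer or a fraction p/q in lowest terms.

Step 1: a(3) = -3*(-40) - 3*(-38) - 1*(16) = 218; iterating: a(3)=218, a(4)=-496, a(5)=874, a(6)=-1352, a(7)=1930, a(8)=-2608, a(9)=3386, a(10)=-4264, a(11)=5242, a(12)=-6320, a(13)=7498, a(14)=-8776; answer -8776
Step 2: Y1 = -8776; m = 8776; squarings mod 239: 138^1=138, 138^2=163, 138^4=40, 138^8=166, 138^16=71, 138^32=22, 138^64=6, 138^128=36, 138^256=101, 138^512=163, 138^1024=40, 138^2048=166, 138^4096=71, 138^8192=22; 138^8776 = 138^8 * 138^64 * 138^512 * 138^8192 = 40 (mod 239); answer 40
Step 3: Y2 = 40; r = -4; f(2) = -1*(-27) + 2*(-4) = 19; iterating: f(2)=19, f(3)=-73, f(4)=111, f(5)=-257, f(6)=479, f(7)=-993, f(8)=1951, f(9)=-3937; answer -3937

-3937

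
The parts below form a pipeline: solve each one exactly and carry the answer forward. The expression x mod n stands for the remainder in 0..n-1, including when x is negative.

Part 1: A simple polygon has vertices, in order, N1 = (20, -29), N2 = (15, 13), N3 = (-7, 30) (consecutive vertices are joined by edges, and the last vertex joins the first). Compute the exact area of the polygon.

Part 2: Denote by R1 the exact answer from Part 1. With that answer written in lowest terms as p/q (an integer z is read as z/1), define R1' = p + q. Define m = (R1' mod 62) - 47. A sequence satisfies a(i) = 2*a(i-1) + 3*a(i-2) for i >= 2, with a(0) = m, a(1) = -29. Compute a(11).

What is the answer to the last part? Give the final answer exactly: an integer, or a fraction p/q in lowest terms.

-1815755

Part 1: cross terms: (20*13 - 15*-29)=695, (15*30 - -7*13)=541, (-7*-29 - 20*30)=-397; twice the area = |839| = 839; area = 839/2; answer 839/2
Part 2: R1 = 839/2; threaded value p + q = 841; m = -12; a(2) = 2*(-29) + 3*(-12) = -94; iterating: a(2)=-94, a(3)=-275, a(4)=-832, a(5)=-2489, a(6)=-7474, a(7)=-22415, a(8)=-67252, a(9)=-201749, a(10)=-605254, a(11)=-1815755; answer -1815755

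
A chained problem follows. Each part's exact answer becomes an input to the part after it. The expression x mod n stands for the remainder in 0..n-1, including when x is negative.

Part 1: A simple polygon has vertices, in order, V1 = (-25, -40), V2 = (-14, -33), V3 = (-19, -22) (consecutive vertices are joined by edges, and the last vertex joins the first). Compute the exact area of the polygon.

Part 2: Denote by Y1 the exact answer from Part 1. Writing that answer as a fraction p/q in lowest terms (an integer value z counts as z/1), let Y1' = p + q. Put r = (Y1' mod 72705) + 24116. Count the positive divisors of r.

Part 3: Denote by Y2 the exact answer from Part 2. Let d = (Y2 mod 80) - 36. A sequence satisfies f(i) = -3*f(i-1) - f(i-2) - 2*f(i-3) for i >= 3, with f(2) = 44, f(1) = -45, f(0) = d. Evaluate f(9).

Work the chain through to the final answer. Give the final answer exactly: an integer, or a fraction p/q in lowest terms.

-32211

Part 1: cross terms: (-25*-33 - -14*-40)=265, (-14*-22 - -19*-33)=-319, (-19*-40 - -25*-22)=210; twice the area = |156| = 156; area = 78; answer 78
Part 2: Y1 = 78; threaded value p + q = 79; r = 24195; 24195 = 3 * 5 * 1613; number of divisors = (1+1) * (1+1) * (1+1) = 8; answer 8
Part 3: Y2 = 8; d = -28; f(3) = -3*(44) - 1*(-45) - 2*(-28) = -31; iterating: f(3)=-31, f(4)=139, f(5)=-474, f(6)=1345, f(7)=-3839, f(8)=11120, f(9)=-32211; answer -32211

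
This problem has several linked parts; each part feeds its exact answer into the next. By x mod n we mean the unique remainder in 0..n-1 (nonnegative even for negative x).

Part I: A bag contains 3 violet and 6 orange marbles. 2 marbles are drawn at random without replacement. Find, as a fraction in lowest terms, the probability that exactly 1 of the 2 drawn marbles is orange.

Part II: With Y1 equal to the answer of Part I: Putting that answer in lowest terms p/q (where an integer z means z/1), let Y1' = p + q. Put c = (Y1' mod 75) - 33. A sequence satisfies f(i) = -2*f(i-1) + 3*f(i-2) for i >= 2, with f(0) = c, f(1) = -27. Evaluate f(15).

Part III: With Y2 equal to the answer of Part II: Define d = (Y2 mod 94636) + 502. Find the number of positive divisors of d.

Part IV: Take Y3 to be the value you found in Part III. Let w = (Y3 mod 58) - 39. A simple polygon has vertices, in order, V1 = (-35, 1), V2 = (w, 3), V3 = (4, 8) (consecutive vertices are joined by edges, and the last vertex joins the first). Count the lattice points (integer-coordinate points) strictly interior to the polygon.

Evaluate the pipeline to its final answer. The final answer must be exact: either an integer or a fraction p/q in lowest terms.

Part I: total draws C(9,2) = 36; favorable C(6,1)*C(3,1) = 18; P = 1/2; answer 1/2
Part II: Y1 = 1/2; threaded value p + q = 3; c = -30; f(2) = -2*(-27) + 3*(-30) = -36; iterating: f(2)=-36, f(3)=-9, f(4)=-90, f(5)=153, f(6)=-576, f(7)=1611, f(8)=-4950, f(9)=14733, f(10)=-44316, f(11)=132831, f(12)=-398610, f(13)=1195713, f(14)=-3587256, f(15)=10761651; answer 10761651
Part III: Y2 = 10761651; d = 68285; 68285 = 5 * 7 * 1951; number of divisors = (1+1) * (1+1) * (1+1) = 8; answer 8
Part IV: Y3 = 8; w = -31; cross terms: (-35*3 - -31*1)=-74, (-31*8 - 4*3)=-260, (4*1 - -35*8)=284; twice the area = |-50| = 50; area = 25; boundary points = 2 + 5 + 1 = 8; strictly interior points = area - boundary/2 + 1 = 22; answer 22

22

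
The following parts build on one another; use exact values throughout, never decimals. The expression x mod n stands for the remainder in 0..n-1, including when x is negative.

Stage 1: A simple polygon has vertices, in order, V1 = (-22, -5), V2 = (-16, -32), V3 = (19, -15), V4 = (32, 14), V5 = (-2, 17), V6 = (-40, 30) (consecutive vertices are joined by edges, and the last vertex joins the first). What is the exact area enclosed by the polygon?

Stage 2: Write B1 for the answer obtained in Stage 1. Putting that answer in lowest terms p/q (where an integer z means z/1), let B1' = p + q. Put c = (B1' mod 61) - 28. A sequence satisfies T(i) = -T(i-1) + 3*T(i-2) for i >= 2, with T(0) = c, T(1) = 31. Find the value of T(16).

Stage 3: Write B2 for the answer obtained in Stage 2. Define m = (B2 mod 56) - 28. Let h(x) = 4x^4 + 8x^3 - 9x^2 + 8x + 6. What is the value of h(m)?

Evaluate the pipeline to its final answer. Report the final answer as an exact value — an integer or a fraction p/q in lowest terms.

Stage 1: cross terms: (-22*-32 - -16*-5)=624, (-16*-15 - 19*-32)=848, (19*14 - 32*-15)=746, (32*17 - -2*14)=572, (-2*30 - -40*17)=620, (-40*-5 - -22*30)=860; twice the area = |4270| = 4270; area = 2135; answer 2135
Stage 2: B1 = 2135; threaded value p + q = 2136; c = -27; T(2) = -1*(31) + 3*(-27) = -112; iterating: T(2)=-112, T(3)=205, T(4)=-541, T(5)=1156, T(6)=-2779, T(7)=6247, T(8)=-14584, T(9)=33325, T(10)=-77077, T(11)=177052, T(12)=-408283, T(13)=939439, T(14)=-2164288, T(15)=4982605, T(16)=-11475469; answer -11475469
Stage 3: B2 = -11475469; m = 23; 4*(23)^4 + 8*(23)^3 - 9*(23)^2 + 8*(23)^1 + 6 = (1119364) + (97336) + (-4761) + (184) + (6) = 1212129; answer 1212129

1212129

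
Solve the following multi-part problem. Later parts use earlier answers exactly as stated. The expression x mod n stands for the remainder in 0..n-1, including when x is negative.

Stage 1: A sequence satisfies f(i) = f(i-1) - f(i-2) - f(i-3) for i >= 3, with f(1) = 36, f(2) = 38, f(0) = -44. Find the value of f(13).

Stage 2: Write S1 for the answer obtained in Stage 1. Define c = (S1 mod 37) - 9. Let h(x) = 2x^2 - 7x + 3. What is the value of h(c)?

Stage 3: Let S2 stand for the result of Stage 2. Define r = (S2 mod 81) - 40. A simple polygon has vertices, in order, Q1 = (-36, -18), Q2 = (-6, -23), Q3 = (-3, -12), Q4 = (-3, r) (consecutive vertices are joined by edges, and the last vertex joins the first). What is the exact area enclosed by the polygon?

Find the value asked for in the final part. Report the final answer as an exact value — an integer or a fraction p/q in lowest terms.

Stage 1: f(3) = 1*(38) - 1*(36) - 1*(-44) = 46; iterating: f(3)=46, f(4)=-28, f(5)=-112, f(6)=-130, f(7)=10, f(8)=252, f(9)=372, f(10)=110, f(11)=-514, f(12)=-996, f(13)=-592; answer -592
Stage 2: S1 = -592; c = -9; 2*(-9)^2 - 7*(-9)^1 + 3 = (162) + (63) + (3) = 228; answer 228
Stage 3: S2 = 228; r = 26; cross terms: (-36*-23 - -6*-18)=720, (-6*-12 - -3*-23)=3, (-3*26 - -3*-12)=-114, (-3*-18 - -36*26)=990; twice the area = |1599| = 1599; area = 1599/2; answer 1599/2

1599/2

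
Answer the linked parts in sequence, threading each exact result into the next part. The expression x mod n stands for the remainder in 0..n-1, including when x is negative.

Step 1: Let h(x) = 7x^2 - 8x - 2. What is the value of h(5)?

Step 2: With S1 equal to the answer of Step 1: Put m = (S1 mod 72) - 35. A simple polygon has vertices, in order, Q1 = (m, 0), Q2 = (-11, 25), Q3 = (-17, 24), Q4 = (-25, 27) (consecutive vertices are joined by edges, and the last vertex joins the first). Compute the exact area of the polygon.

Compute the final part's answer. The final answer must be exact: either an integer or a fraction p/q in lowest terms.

125

Step 1: 7*(5)^2 - 8*(5)^1 - 2 = (175) + (-40) + (-2) = 133; answer 133
Step 2: S1 = 133; m = 26; cross terms: (26*25 - -11*0)=650, (-11*24 - -17*25)=161, (-17*27 - -25*24)=141, (-25*0 - 26*27)=-702; twice the area = |250| = 250; area = 125; answer 125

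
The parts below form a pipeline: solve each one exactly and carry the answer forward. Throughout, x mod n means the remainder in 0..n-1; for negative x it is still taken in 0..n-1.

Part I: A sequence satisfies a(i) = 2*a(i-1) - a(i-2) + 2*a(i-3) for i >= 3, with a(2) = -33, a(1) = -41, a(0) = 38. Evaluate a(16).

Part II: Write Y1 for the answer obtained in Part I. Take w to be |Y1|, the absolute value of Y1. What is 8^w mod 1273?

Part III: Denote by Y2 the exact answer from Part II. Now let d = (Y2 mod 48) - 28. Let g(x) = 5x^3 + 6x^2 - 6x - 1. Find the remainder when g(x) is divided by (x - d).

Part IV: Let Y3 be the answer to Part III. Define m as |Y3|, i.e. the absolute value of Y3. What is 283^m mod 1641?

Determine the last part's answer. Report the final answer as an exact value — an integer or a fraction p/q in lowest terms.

Part I: a(3) = 2*(-33) - 1*(-41) + 2*(38) = 51; iterating: a(3)=51, a(4)=53, a(5)=-11, a(6)=27, a(7)=171, a(8)=293, a(9)=469, a(10)=987, a(11)=2091, a(12)=4133, a(13)=8149, a(14)=16347, a(15)=32811, a(16)=65573; answer 65573
Part II: Y1 = 65573; w = 65573; squarings mod 1273: 8^1=8, 8^2=64, 8^4=277, 8^8=349, 8^16=866, 8^32=159, 8^64=1094, 8^128=216, 8^256=828, 8^512=710, 8^1024=1265, 8^2048=64, 8^4096=277, 8^8192=349, 8^16384=866, 8^32768=159, 8^65536=1094; 8^65573 = 8^1 * 8^4 * 8^32 * 8^65536 = 1209 (mod 1273); answer 1209
Part III: Y2 = 1209; d = -19; remainder = value at the root: 5*(-19)^3 + 6*(-19)^2 - 6*(-19)^1 - 1 = (-34295) + (2166) + (114) + (-1) = -32016; answer -32016
Part IV: Y3 = -32016; m = 32016; squarings mod 1641: 283^1=283, 283^2=1321, 283^4=658, 283^8=1381, 283^16=319, 283^32=19, 283^64=361, 283^128=682, 283^256=721, 283^512=1285, 283^1024=379, 283^2048=874, 283^4096=811, 283^8192=1321, 283^16384=658; 283^32016 = 283^16 * 283^256 * 283^1024 * 283^2048 * 283^4096 * 283^8192 * 283^16384 = 1039 (mod 1641); answer 1039

1039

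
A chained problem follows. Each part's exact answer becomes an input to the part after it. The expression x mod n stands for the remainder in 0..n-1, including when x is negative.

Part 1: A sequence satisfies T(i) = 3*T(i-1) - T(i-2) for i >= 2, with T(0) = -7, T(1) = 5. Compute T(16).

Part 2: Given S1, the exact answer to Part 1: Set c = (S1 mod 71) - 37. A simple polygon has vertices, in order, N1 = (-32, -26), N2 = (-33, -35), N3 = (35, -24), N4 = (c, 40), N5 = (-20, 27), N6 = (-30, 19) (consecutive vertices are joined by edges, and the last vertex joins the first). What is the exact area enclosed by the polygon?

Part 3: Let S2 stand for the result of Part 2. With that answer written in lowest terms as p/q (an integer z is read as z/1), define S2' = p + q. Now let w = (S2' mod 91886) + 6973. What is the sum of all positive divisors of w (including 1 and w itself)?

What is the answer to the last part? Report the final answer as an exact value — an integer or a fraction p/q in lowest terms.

26208

Part 1: T(2) = 3*(5) - 1*(-7) = 22; iterating: T(2)=22, T(3)=61, T(4)=161, T(5)=422, T(6)=1105, T(7)=2893, T(8)=7574, T(9)=19829, T(10)=51913, T(11)=135910, T(12)=355817, T(13)=931541, T(14)=2438806, T(15)=6384877, T(16)=16715825; answer 16715825
Part 2: S1 = 16715825; c = -26; cross terms: (-32*-35 - -33*-26)=262, (-33*-24 - 35*-35)=2017, (35*40 - -26*-24)=776, (-26*27 - -20*40)=98, (-20*19 - -30*27)=430, (-30*-26 - -32*19)=1388; twice the area = |4971| = 4971; area = 4971/2; answer 4971/2
Part 3: S2 = 4971/2; threaded value p + q = 4973; w = 11946; 11946 = 2 * 3 * 11 * 181; sigma = (1 + 2) * (1 + 3) * (1 + 11) * (1 + 181) = 3 * 4 * 12 * 182 = 26208; answer 26208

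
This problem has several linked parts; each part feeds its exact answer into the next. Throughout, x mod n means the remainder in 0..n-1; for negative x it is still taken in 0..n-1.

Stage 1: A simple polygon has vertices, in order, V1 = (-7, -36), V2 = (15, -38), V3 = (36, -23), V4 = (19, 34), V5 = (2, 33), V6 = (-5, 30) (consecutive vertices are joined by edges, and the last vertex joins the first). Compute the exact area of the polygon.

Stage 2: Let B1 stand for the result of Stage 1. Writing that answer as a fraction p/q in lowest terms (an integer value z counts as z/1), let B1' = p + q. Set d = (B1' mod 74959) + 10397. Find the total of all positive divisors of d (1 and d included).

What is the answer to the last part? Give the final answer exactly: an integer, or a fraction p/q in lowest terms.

Stage 1: cross terms: (-7*-38 - 15*-36)=806, (15*-23 - 36*-38)=1023, (36*34 - 19*-23)=1661, (19*33 - 2*34)=559, (2*30 - -5*33)=225, (-5*-36 - -7*30)=390; twice the area = |4664| = 4664; area = 2332; answer 2332
Stage 2: B1 = 2332; threaded value p + q = 2333; d = 12730; 12730 = 2 * 5 * 19 * 67; sigma = (1 + 2) * (1 + 5) * (1 + 19) * (1 + 67) = 3 * 6 * 20 * 68 = 24480; answer 24480

24480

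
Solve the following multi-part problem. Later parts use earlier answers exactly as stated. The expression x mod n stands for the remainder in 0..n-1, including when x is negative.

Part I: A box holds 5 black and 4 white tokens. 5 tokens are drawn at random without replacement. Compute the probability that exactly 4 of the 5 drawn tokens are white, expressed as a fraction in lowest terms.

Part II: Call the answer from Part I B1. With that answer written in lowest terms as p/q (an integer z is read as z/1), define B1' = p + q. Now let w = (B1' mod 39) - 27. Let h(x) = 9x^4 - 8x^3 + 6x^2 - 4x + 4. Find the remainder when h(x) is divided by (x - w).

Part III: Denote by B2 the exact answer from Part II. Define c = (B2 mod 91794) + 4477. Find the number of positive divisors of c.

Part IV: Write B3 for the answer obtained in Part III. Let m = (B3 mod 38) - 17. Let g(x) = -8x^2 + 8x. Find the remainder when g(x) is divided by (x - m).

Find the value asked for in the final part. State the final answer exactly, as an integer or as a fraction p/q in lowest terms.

Part I: total draws C(9,5) = 126; favorable C(4,4)*C(5,1) = 5; P = 5/126; answer 5/126
Part II: B1 = 5/126; threaded value p + q = 131; w = -13; remainder = value at the root: 9*(-13)^4 - 8*(-13)^3 + 6*(-13)^2 - 4*(-13)^1 + 4 = (257049) + (17576) + (1014) + (52) + (4) = 275695; answer 275695
Part III: B2 = 275695; c = 4790; 4790 = 2 * 5 * 479; number of divisors = (1+1) * (1+1) * (1+1) = 8; answer 8
Part IV: B3 = 8; m = -9; remainder = value at the root: -8*(-9)^2 + 8*(-9)^1 = (-648) + (-72) = -720; answer -720

-720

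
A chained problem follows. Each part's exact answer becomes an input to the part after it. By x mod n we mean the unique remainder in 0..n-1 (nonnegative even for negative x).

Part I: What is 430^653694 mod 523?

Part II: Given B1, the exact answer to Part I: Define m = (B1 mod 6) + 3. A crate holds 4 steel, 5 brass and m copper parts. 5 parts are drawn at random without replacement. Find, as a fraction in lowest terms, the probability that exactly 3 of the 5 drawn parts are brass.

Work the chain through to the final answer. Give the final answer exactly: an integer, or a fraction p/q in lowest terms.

180/1001

Part I: squarings mod 523: 430^1=430, 430^2=281, 430^4=511, 430^8=144, 430^16=339, 430^32=384, 430^64=493, 430^128=377, 430^256=396, 430^512=439, 430^1024=257, 430^2048=151, 430^4096=312, 430^8192=66, 430^16384=172, 430^32768=296, 430^65536=275, 430^131072=313, 430^262144=168, 430^524288=505; 430^653694 = 430^2 * 430^4 * 430^8 * 430^16 * 430^32 * 430^64 * 430^256 * 430^2048 * 430^4096 * 430^8192 * 430^16384 * 430^32768 * 430^65536 * 430^524288 = 284 (mod 523); answer 284
Part II: B1 = 284; m = 5; total draws C(14,5) = 2002; favorable C(5,3)*C(9,2) = 360; P = 180/1001; answer 180/1001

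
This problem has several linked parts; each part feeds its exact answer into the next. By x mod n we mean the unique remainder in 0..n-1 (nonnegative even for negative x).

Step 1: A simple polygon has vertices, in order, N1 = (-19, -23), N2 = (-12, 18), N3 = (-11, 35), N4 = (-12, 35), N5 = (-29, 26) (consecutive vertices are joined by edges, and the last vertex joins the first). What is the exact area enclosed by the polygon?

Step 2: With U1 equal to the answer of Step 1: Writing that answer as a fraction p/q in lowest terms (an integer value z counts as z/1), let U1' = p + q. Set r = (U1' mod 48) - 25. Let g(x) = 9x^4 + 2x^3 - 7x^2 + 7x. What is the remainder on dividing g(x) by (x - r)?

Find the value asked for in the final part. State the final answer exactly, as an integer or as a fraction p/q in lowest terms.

Step 1: cross terms: (-19*18 - -12*-23)=-618, (-12*35 - -11*18)=-222, (-11*35 - -12*35)=35, (-12*26 - -29*35)=703, (-29*-23 - -19*26)=1161; twice the area = |1059| = 1059; area = 1059/2; answer 1059/2
Step 2: U1 = 1059/2; threaded value p + q = 1061; r = -20; remainder = value at the root: 9*(-20)^4 + 2*(-20)^3 - 7*(-20)^2 + 7*(-20)^1 = (1440000) + (-16000) + (-2800) + (-140) = 1421060; answer 1421060

1421060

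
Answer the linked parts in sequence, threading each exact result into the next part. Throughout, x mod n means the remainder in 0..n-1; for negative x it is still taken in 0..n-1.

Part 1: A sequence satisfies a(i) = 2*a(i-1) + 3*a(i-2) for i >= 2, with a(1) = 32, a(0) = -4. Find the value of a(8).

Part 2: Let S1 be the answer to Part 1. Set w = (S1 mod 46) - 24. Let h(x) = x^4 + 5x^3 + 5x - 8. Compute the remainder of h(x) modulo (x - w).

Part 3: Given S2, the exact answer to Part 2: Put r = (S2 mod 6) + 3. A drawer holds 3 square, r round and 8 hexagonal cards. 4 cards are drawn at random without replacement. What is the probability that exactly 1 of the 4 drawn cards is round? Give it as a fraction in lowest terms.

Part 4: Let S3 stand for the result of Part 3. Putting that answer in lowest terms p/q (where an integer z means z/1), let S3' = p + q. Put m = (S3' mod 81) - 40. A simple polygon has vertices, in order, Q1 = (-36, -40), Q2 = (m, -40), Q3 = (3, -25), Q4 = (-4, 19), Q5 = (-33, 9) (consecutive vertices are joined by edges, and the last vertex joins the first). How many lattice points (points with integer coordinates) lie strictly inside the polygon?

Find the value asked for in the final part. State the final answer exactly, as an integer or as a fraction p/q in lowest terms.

Part 1: a(2) = 2*(32) + 3*(-4) = 52; iterating: a(2)=52, a(3)=200, a(4)=556, a(5)=1712, a(6)=5092, a(7)=15320, a(8)=45916; answer 45916
Part 2: S1 = 45916; w = -16; remainder = value at the root: 1*(-16)^4 + 5*(-16)^3 + 5*(-16)^1 - 8 = (65536) + (-20480) + (-80) + (-8) = 44968; answer 44968
Part 3: S2 = 44968; r = 7; total draws C(18,4) = 3060; favorable C(7,1)*C(11,3) = 1155; P = 77/204; answer 77/204
Part 4: S3 = 77/204; threaded value p + q = 281; m = -2; cross terms: (-36*-40 - -2*-40)=1360, (-2*-25 - 3*-40)=170, (3*19 - -4*-25)=-43, (-4*9 - -33*19)=591, (-33*-40 - -36*9)=1644; twice the area = |3722| = 3722; area = 1861; boundary points = 34 + 5 + 1 + 1 + 1 = 42; strictly interior points = area - boundary/2 + 1 = 1841; answer 1841

1841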